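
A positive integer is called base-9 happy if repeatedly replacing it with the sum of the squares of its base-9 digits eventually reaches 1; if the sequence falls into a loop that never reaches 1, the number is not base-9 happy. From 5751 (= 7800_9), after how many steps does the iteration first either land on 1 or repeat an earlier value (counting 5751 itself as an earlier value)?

5751 = (7,8,0,0)_9 → 113
113 = (1,3,5)_9 → 35
35 = (3,8)_9 → 73
73 = (8,1)_9 → 65
65 = (7,2)_9 → 53
53 = (5,8)_9 → 89
89 = (1,0,8)_9 → 65  — 65 repeats.
That took 7 steps.

7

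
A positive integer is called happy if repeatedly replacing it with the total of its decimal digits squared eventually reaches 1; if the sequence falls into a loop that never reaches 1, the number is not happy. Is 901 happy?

happy

901 → 9² + 0² + 1² = 82
82 → 8² + 2² = 68
68 → 6² + 8² = 100
100 → 1² + 0² + 0² = 1  — reached 1.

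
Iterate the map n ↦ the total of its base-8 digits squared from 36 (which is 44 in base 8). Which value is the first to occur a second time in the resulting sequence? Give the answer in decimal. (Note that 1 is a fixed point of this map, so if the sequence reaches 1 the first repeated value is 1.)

36 = (4,4)_8 → 4² + 4² = 32
32 = (4,0)_8 → 4² + 0² = 16
16 = (2,0)_8 → 2² + 0² = 4
4 = (4)_8 → 4² = 16  — 16 already appeared earlier.

16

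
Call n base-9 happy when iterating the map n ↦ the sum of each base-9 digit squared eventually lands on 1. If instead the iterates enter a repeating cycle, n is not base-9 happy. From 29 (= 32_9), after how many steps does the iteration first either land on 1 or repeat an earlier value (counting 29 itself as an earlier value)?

6

29 = (3,2)_9 → 3² + 2² = 13
13 = (1,4)_9 → 1² + 4² = 17
17 = (1,8)_9 → 1² + 8² = 65
65 = (7,2)_9 → 7² + 2² = 53
53 = (5,8)_9 → 5² + 8² = 89
89 = (1,0,8)_9 → 1² + 0² + 8² = 65  — 65 repeats.
That took 6 steps.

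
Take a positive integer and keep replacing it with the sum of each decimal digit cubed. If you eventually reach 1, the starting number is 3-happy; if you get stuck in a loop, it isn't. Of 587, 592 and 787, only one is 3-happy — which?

587: 587 → 980 → 1241 → 74 → 407 → 407  — repeats 407 (not 3-happy)
592: 592 → 862 → 736 → 586 → 853 → 664 → 496 → 1009 → 730 → 370 → 370  — repeats 370 (not 3-happy)
787: 787 → 1198 → 1243 → 100 → 1  — reaches 1 (3-happy)

787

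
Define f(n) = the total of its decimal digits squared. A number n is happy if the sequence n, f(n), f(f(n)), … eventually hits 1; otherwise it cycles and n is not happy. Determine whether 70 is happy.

70 → 7² + 0² = 49
49 → 4² + 9² = 97
97 → 9² + 7² = 130
130 → 1² + 3² + 0² = 10
10 → 1² + 0² = 1  — reached 1.

happy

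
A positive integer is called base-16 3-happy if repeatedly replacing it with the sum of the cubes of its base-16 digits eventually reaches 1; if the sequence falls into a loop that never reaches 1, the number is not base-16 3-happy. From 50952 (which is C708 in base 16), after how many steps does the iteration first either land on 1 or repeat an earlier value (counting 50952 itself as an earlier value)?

12

50952 = (12,7,0,8)_16 → 12³ + 7³ + 0³ + 8³ = 2583
2583 = (10,1,7)_16 → 10³ + 1³ + 7³ = 1344
1344 = (5,4,0)_16 → 5³ + 4³ + 0³ = 189
189 = (11,13)_16 → 11³ + 13³ = 3528
3528 = (13,12,8)_16 → 13³ + 12³ + 8³ = 4437
4437 = (1,1,5,5)_16 → 1³ + 1³ + 5³ + 5³ = 252
252 = (15,12)_16 → 15³ + 12³ = 5103
5103 = (1,3,14,15)_16 → 1³ + 3³ + 14³ + 15³ = 6147
6147 = (1,8,0,3)_16 → 1³ + 8³ + 0³ + 3³ = 540
540 = (2,1,12)_16 → 2³ + 1³ + 12³ = 1737
1737 = (6,12,9)_16 → 6³ + 12³ + 9³ = 2673
2673 = (10,7,1)_16 → 10³ + 7³ + 1³ = 1344  — 1344 repeats.
That took 12 steps.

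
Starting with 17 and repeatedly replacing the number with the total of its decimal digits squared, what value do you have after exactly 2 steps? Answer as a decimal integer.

17 → 1² + 7² = 50
50 → 5² + 0² = 25

25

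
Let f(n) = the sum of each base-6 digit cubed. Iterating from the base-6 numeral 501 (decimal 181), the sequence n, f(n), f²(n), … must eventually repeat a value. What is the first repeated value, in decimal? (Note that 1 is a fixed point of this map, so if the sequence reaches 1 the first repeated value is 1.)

28

181 = (5,0,1)_6 → 5³ + 0³ + 1³ = 125 + 0 + 1 = 126
126 = (3,3,0)_6 → 3³ + 3³ + 0³ = 27 + 27 + 0 = 54
54 = (1,3,0)_6 → 1³ + 3³ + 0³ = 1 + 27 + 0 = 28
28 = (4,4)_6 → 4³ + 4³ = 64 + 64 = 128
128 = (3,3,2)_6 → 3³ + 3³ + 2³ = 27 + 27 + 8 = 62
62 = (1,4,2)_6 → 1³ + 4³ + 2³ = 1 + 64 + 8 = 73
73 = (2,0,1)_6 → 2³ + 0³ + 1³ = 8 + 0 + 1 = 9
9 = (1,3)_6 → 1³ + 3³ = 1 + 27 = 28  — 28 already appeared earlier.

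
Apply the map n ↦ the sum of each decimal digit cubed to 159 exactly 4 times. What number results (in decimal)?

684

159 → 1³ + 5³ + 9³ = 855
855 → 8³ + 5³ + 5³ = 762
762 → 7³ + 6³ + 2³ = 567
567 → 5³ + 6³ + 7³ = 684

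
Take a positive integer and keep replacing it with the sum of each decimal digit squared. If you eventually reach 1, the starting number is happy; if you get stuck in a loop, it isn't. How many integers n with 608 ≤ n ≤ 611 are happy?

1

608: 608 → 100 → 1  (reaches 1)
609: 609 → 117 → 51 → 26 → 40 → 16 → 37 → 58 → 89 → 145 → 42 → 20 → 4 → 16  (repeats 16)
610: 610 → 37 → 58 → 89 → 145 → 42 → 20 → 4 → 16 → 37  (repeats 37)
611: 611 → 38 → 73 → 58 → 89 → 145 → 42 → 20 → 4 → 16 → 37 → 58  (repeats 58)
happy: 608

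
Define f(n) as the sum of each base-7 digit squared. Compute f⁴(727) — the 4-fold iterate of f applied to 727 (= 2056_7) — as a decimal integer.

727 = (2,0,5,6)_7 → 2² + 0² + 5² + 6² = 65
65 = (1,2,2)_7 → 1² + 2² + 2² = 9
9 = (1,2)_7 → 1² + 2² = 5
5 = (5)_7 → 5² = 25

25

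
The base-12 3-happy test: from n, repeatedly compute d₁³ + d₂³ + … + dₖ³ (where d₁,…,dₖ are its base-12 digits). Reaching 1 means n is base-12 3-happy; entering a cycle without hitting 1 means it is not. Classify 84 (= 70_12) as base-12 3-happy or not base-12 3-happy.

not base-12 3-happy

84 = (7,0)_12 → 343
343 = (2,4,7)_12 → 415
415 = (2,10,7)_12 → 1351
1351 = (9,4,7)_12 → 1136
1136 = (7,10,8)_12 → 1855
1855 = (1,0,10,7)_12 → 1344
1344 = (9,4,0)_12 → 793
793 = (5,6,1)_12 → 342
342 = (2,4,6)_12 → 288
288 = (2,0,0)_12 → 8
8 = (8)_12 → 512
512 = (3,6,8)_12 → 755
755 = (5,2,11)_12 → 1464
1464 = (10,2,0)_12 → 1008
1008 = (7,0,0)_12 → 343  — 343 already seen; the sequence cycles without reaching 1.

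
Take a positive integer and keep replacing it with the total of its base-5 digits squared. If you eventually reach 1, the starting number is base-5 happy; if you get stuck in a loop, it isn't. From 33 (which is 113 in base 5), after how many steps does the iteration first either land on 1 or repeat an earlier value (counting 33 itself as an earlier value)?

33 = (1,1,3)_5 → 1² + 1² + 3² = 11
11 = (2,1)_5 → 2² + 1² = 5
5 = (1,0)_5 → 1² + 0² = 1  — reached 1.
That took 3 steps.

3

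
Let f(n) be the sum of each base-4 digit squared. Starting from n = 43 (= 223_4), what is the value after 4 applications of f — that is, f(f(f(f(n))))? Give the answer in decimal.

43 = (2,2,3)_4 → 2² + 2² + 3² = 4 + 4 + 9 = 17
17 = (1,0,1)_4 → 1² + 0² + 1² = 1 + 0 + 1 = 2
2 = (2)_4 → 2² = 4
4 = (1,0)_4 → 1² + 0² = 1 + 0 = 1

1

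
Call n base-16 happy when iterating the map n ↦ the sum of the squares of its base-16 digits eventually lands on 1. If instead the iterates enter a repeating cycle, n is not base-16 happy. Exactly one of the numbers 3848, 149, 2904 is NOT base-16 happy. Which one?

3848: 3848 → 289 → 6 → 36 → 20 → 17 → 2 → 4 → 16 → 1  — reaches 1 (base-16 happy)
149: 149 → 106 → 136 → 128 → 64 → 16 → 1  — reaches 1 (base-16 happy)
2904: 2904 → 210 → 173 → 269 → 170 → 200 → 208 → 169 → 181 → 146 → 85 → 50 → 13 → 169  — repeats 169 (not base-16 happy)

2904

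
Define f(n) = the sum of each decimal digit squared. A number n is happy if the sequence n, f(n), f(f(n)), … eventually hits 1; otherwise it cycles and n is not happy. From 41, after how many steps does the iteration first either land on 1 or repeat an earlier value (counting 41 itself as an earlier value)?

41 → 4² + 1² = 16 + 1 = 17
17 → 1² + 7² = 1 + 49 = 50
50 → 5² + 0² = 25 + 0 = 25
25 → 2² + 5² = 4 + 25 = 29
29 → 2² + 9² = 4 + 81 = 85
85 → 8² + 5² = 64 + 25 = 89
89 → 8² + 9² = 64 + 81 = 145
145 → 1² + 4² + 5² = 1 + 16 + 25 = 42
42 → 4² + 2² = 16 + 4 = 20
20 → 2² + 0² = 4 + 0 = 4
4 → 4² = 16
16 → 1² + 6² = 1 + 36 = 37
37 → 3² + 7² = 9 + 49 = 58
58 → 5² + 8² = 25 + 64 = 89  — 89 repeats.
That took 14 steps.

14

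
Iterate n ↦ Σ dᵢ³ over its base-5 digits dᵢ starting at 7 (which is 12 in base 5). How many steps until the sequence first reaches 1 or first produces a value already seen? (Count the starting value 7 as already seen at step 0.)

7 = (1,2)_5 → 1³ + 2³ = 1 + 8 = 9
9 = (1,4)_5 → 1³ + 4³ = 1 + 64 = 65
65 = (2,3,0)_5 → 2³ + 3³ + 0³ = 8 + 27 + 0 = 35
35 = (1,2,0)_5 → 1³ + 2³ + 0³ = 1 + 8 + 0 = 9  — 9 repeats.
That took 4 steps.

4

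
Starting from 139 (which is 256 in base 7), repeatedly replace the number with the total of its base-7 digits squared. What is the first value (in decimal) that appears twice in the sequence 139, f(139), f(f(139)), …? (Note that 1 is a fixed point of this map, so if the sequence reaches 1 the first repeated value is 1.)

139 = (2,5,6)_7 → 2² + 5² + 6² = 4 + 25 + 36 = 65
65 = (1,2,2)_7 → 1² + 2² + 2² = 1 + 4 + 4 = 9
9 = (1,2)_7 → 1² + 2² = 1 + 4 = 5
5 = (5)_7 → 5² = 25
25 = (3,4)_7 → 3² + 4² = 9 + 16 = 25  — 25 already appeared earlier.

25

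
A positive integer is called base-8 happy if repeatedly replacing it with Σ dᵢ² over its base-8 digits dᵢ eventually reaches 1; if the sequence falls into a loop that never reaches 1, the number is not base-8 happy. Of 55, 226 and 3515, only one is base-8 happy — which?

55: 55 → 85 → 30 → 45 → 50 → 40 → 25 → 10 → 5 → 25  — repeats 25 (not base-8 happy)
226: 226 → 29 → 34 → 20 → 20  — repeats 20 (not base-8 happy)
3515: 3515 → 130 → 8 → 1  — reaches 1 (base-8 happy)

3515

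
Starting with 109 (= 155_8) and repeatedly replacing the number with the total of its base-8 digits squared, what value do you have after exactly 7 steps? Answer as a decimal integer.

5

109 = (1,5,5)_8 → 51
51 = (6,3)_8 → 45
45 = (5,5)_8 → 50
50 = (6,2)_8 → 40
40 = (5,0)_8 → 25
25 = (3,1)_8 → 10
10 = (1,2)_8 → 5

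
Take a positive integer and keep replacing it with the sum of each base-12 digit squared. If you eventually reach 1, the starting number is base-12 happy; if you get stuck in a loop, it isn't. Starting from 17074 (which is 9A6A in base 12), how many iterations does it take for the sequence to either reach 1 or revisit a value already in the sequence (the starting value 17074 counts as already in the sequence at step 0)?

7

17074 = (9,10,6,10)_12 → 9² + 10² + 6² + 10² = 317
317 = (2,2,5)_12 → 2² + 2² + 5² = 33
33 = (2,9)_12 → 2² + 9² = 85
85 = (7,1)_12 → 7² + 1² = 50
50 = (4,2)_12 → 4² + 2² = 20
20 = (1,8)_12 → 1² + 8² = 65
65 = (5,5)_12 → 5² + 5² = 50  — 50 repeats.
That took 7 steps.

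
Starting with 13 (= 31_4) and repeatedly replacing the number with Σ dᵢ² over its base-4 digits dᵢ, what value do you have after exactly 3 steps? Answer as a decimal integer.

4

13 = (3,1)_4 → 3² + 1² = 10
10 = (2,2)_4 → 2² + 2² = 8
8 = (2,0)_4 → 2² + 0² = 4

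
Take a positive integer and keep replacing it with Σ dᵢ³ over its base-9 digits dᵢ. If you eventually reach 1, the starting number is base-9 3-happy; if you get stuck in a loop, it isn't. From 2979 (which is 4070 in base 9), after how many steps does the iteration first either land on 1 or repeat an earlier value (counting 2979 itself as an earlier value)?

4

2979 = (4,0,7,0)_9 → 4³ + 0³ + 7³ + 0³ = 64 + 0 + 343 + 0 = 407
407 = (5,0,2)_9 → 5³ + 0³ + 2³ = 125 + 0 + 8 = 133
133 = (1,5,7)_9 → 1³ + 5³ + 7³ = 1 + 125 + 343 = 469
469 = (5,7,1)_9 → 5³ + 7³ + 1³ = 125 + 343 + 1 = 469  — 469 repeats.
That took 4 steps.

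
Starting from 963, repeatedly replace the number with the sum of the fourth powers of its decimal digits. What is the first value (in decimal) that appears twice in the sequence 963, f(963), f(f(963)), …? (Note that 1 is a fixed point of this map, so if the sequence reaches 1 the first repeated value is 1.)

963 → 9⁴ + 6⁴ + 3⁴ = 6561 + 1296 + 81 = 7938
7938 → 7⁴ + 9⁴ + 3⁴ + 8⁴ = 2401 + 6561 + 81 + 4096 = 13139
13139 → 1⁴ + 3⁴ + 1⁴ + 3⁴ + 9⁴ = 1 + 81 + 1 + 81 + 6561 = 6725
6725 → 6⁴ + 7⁴ + 2⁴ + 5⁴ = 1296 + 2401 + 16 + 625 = 4338
4338 → 4⁴ + 3⁴ + 3⁴ + 8⁴ = 256 + 81 + 81 + 4096 = 4514
4514 → 4⁴ + 5⁴ + 1⁴ + 4⁴ = 256 + 625 + 1 + 256 = 1138
1138 → 1⁴ + 1⁴ + 3⁴ + 8⁴ = 1 + 1 + 81 + 4096 = 4179
4179 → 4⁴ + 1⁴ + 7⁴ + 9⁴ = 256 + 1 + 2401 + 6561 = 9219
9219 → 9⁴ + 2⁴ + 1⁴ + 9⁴ = 6561 + 16 + 1 + 6561 = 13139  — 13139 already appeared earlier.

13139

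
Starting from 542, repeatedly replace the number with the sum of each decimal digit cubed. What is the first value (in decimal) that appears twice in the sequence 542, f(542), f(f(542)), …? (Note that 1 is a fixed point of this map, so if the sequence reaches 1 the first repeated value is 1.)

542 → 197
197 → 1073
1073 → 371
371 → 371  — 371 already appeared earlier.

371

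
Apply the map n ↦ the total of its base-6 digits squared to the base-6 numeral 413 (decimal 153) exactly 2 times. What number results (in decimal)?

20

153 = (4,1,3)_6 → 4² + 1² + 3² = 16 + 1 + 9 = 26
26 = (4,2)_6 → 4² + 2² = 16 + 4 = 20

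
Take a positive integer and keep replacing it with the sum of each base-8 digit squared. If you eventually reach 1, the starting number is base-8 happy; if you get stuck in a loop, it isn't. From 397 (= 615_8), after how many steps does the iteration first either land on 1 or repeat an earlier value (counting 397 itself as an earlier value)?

10

397 = (6,1,5)_8 → 6² + 1² + 5² = 36 + 1 + 25 = 62
62 = (7,6)_8 → 7² + 6² = 49 + 36 = 85
85 = (1,2,5)_8 → 1² + 2² + 5² = 1 + 4 + 25 = 30
30 = (3,6)_8 → 3² + 6² = 9 + 36 = 45
45 = (5,5)_8 → 5² + 5² = 25 + 25 = 50
50 = (6,2)_8 → 6² + 2² = 36 + 4 = 40
40 = (5,0)_8 → 5² + 0² = 25 + 0 = 25
25 = (3,1)_8 → 3² + 1² = 9 + 1 = 10
10 = (1,2)_8 → 1² + 2² = 1 + 4 = 5
5 = (5)_8 → 5² = 25  — 25 repeats.
That took 10 steps.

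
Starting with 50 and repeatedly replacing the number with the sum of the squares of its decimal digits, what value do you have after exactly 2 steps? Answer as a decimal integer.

29

50 → 5² + 0² = 25 + 0 = 25
25 → 2² + 5² = 4 + 25 = 29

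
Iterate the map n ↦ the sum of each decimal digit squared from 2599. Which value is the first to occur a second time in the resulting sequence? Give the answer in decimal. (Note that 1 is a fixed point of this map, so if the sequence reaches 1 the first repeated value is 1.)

2599 → 191
191 → 83
83 → 73
73 → 58
58 → 89
89 → 145
145 → 42
42 → 20
20 → 4
4 → 16
16 → 37
37 → 58  — 58 already appeared earlier.

58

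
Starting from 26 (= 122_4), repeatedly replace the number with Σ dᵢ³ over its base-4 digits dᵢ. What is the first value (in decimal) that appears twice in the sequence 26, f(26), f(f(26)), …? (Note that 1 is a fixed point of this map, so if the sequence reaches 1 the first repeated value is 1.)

26 = (1,2,2)_4 → 1³ + 2³ + 2³ = 17
17 = (1,0,1)_4 → 1³ + 0³ + 1³ = 2
2 = (2)_4 → 2³ = 8
8 = (2,0)_4 → 2³ + 0³ = 8  — 8 already appeared earlier.

8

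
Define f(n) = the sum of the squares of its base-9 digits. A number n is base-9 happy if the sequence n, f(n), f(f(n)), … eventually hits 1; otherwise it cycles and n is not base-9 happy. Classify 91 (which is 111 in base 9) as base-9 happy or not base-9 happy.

base-9 happy

91 = (1,1,1)_9 → 1² + 1² + 1² = 1 + 1 + 1 = 3
3 = (3)_9 → 3² = 9
9 = (1,0)_9 → 1² + 0² = 1 + 0 = 1  — reached 1.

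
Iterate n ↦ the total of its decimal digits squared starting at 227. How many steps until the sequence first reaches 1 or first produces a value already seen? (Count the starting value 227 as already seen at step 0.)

227 → 2² + 2² + 7² = 4 + 4 + 49 = 57
57 → 5² + 7² = 25 + 49 = 74
74 → 7² + 4² = 49 + 16 = 65
65 → 6² + 5² = 36 + 25 = 61
61 → 6² + 1² = 36 + 1 = 37
37 → 3² + 7² = 9 + 49 = 58
58 → 5² + 8² = 25 + 64 = 89
89 → 8² + 9² = 64 + 81 = 145
145 → 1² + 4² + 5² = 1 + 16 + 25 = 42
42 → 4² + 2² = 16 + 4 = 20
20 → 2² + 0² = 4 + 0 = 4
4 → 4² = 16
16 → 1² + 6² = 1 + 36 = 37  — 37 repeats.
That took 13 steps.

13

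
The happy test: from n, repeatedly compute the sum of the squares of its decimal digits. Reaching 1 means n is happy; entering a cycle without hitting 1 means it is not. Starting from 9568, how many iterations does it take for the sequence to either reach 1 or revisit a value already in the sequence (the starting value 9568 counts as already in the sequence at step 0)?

11

9568 → 9² + 5² + 6² + 8² = 206
206 → 2² + 0² + 6² = 40
40 → 4² + 0² = 16
16 → 1² + 6² = 37
37 → 3² + 7² = 58
58 → 5² + 8² = 89
89 → 8² + 9² = 145
145 → 1² + 4² + 5² = 42
42 → 4² + 2² = 20
20 → 2² + 0² = 4
4 → 4² = 16  — 16 repeats.
That took 11 steps.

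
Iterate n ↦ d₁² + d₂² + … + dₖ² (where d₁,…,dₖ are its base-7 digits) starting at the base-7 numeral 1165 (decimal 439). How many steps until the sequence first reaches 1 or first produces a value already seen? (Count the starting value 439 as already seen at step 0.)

4

439 = (1,1,6,5)_7 → 1² + 1² + 6² + 5² = 1 + 1 + 36 + 25 = 63
63 = (1,2,0)_7 → 1² + 2² + 0² = 1 + 4 + 0 = 5
5 = (5)_7 → 5² = 25
25 = (3,4)_7 → 3² + 4² = 9 + 16 = 25  — 25 repeats.
That took 4 steps.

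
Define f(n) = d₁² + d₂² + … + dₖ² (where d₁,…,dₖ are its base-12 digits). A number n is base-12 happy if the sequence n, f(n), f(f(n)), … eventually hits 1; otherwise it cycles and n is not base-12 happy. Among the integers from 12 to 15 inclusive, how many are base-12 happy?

12: 12 → 1  — base-12 happy
13: 13 → 2 → 4 → 16 → 17 → 26 → 8 → 64 → 41 → 34 → 104 → 128 → 164 → 66 → 61 → 26  — not base-12 happy
14: 14 → 5 → 25 → 5  — not base-12 happy
15: 15 → 10 → 100 → 80 → 100  — not base-12 happy
base-12 happy: 12

1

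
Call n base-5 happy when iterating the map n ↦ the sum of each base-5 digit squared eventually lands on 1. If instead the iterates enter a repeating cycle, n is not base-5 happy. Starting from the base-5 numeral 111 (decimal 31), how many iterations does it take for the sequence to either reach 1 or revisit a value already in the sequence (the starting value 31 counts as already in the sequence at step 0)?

5

31 = (1,1,1)_5 → 1² + 1² + 1² = 1 + 1 + 1 = 3
3 = (3)_5 → 3² = 9
9 = (1,4)_5 → 1² + 4² = 1 + 16 = 17
17 = (3,2)_5 → 3² + 2² = 9 + 4 = 13
13 = (2,3)_5 → 2² + 3² = 4 + 9 = 13  — 13 repeats.
That took 5 steps.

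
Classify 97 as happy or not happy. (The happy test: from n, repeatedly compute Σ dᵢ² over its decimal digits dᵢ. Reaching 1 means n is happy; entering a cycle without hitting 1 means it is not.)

97 → 9² + 7² = 81 + 49 = 130
130 → 1² + 3² + 0² = 1 + 9 + 0 = 10
10 → 1² + 0² = 1 + 0 = 1  — reached 1.

happy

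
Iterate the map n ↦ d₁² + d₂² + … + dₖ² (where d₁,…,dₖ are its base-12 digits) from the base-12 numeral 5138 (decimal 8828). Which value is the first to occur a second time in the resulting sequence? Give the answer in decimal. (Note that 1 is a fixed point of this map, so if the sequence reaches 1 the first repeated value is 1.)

8828 = (5,1,3,8)_12 → 5² + 1² + 3² + 8² = 25 + 1 + 9 + 64 = 99
99 = (8,3)_12 → 8² + 3² = 64 + 9 = 73
73 = (6,1)_12 → 6² + 1² = 36 + 1 = 37
37 = (3,1)_12 → 3² + 1² = 9 + 1 = 10
10 = (10)_12 → 10² = 100
100 = (8,4)_12 → 8² + 4² = 64 + 16 = 80
80 = (6,8)_12 → 6² + 8² = 36 + 64 = 100  — 100 already appeared earlier.

100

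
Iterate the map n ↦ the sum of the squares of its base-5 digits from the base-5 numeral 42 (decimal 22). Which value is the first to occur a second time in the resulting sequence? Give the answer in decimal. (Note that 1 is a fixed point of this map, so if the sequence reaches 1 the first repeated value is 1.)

22 = (4,2)_5 → 4² + 2² = 20
20 = (4,0)_5 → 4² + 0² = 16
16 = (3,1)_5 → 3² + 1² = 10
10 = (2,0)_5 → 2² + 0² = 4
4 = (4)_5 → 4² = 16  — 16 already appeared earlier.

16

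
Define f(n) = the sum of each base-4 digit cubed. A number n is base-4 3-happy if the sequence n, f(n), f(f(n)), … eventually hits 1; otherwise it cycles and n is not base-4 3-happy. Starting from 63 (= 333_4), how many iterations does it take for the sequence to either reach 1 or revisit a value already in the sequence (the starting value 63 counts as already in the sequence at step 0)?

63 = (3,3,3)_4 → 3³ + 3³ + 3³ = 81
81 = (1,1,0,1)_4 → 1³ + 1³ + 0³ + 1³ = 3
3 = (3)_4 → 3³ = 27
27 = (1,2,3)_4 → 1³ + 2³ + 3³ = 36
36 = (2,1,0)_4 → 2³ + 1³ + 0³ = 9
9 = (2,1)_4 → 2³ + 1³ = 9  — 9 repeats.
That took 6 steps.

6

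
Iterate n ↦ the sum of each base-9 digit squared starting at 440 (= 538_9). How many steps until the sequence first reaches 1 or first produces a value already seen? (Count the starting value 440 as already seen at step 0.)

440 = (5,3,8)_9 → 5² + 3² + 8² = 98
98 = (1,1,8)_9 → 1² + 1² + 8² = 66
66 = (7,3)_9 → 7² + 3² = 58
58 = (6,4)_9 → 6² + 4² = 52
52 = (5,7)_9 → 5² + 7² = 74
74 = (8,2)_9 → 8² + 2² = 68
68 = (7,5)_9 → 7² + 5² = 74  — 74 repeats.
That took 7 steps.

7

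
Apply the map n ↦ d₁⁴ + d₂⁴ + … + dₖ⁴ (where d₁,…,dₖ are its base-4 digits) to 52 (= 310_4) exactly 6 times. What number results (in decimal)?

1

52 = (3,1,0)_4 → 3⁴ + 1⁴ + 0⁴ = 81 + 1 + 0 = 82
82 = (1,1,0,2)_4 → 1⁴ + 1⁴ + 0⁴ + 2⁴ = 1 + 1 + 0 + 16 = 18
18 = (1,0,2)_4 → 1⁴ + 0⁴ + 2⁴ = 1 + 0 + 16 = 17
17 = (1,0,1)_4 → 1⁴ + 0⁴ + 1⁴ = 1 + 0 + 1 = 2
2 = (2)_4 → 2⁴ = 16
16 = (1,0,0)_4 → 1⁴ + 0⁴ + 0⁴ = 1 + 0 + 0 = 1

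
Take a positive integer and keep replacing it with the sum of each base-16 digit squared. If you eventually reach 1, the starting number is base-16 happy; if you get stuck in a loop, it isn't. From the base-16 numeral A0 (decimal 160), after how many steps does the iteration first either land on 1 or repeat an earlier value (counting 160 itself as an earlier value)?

15

160 = (10,0)_16 → 10² + 0² = 100 + 0 = 100
100 = (6,4)_16 → 6² + 4² = 36 + 16 = 52
52 = (3,4)_16 → 3² + 4² = 9 + 16 = 25
25 = (1,9)_16 → 1² + 9² = 1 + 81 = 82
82 = (5,2)_16 → 5² + 2² = 25 + 4 = 29
29 = (1,13)_16 → 1² + 13² = 1 + 169 = 170
170 = (10,10)_16 → 10² + 10² = 100 + 100 = 200
200 = (12,8)_16 → 12² + 8² = 144 + 64 = 208
208 = (13,0)_16 → 13² + 0² = 169 + 0 = 169
169 = (10,9)_16 → 10² + 9² = 100 + 81 = 181
181 = (11,5)_16 → 11² + 5² = 121 + 25 = 146
146 = (9,2)_16 → 9² + 2² = 81 + 4 = 85
85 = (5,5)_16 → 5² + 5² = 25 + 25 = 50
50 = (3,2)_16 → 3² + 2² = 9 + 4 = 13
13 = (13)_16 → 13² = 169  — 169 repeats.
That took 15 steps.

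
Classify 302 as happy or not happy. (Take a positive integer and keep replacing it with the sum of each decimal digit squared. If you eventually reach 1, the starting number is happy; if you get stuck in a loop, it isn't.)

happy

302 → 3² + 0² + 2² = 13
13 → 1² + 3² = 10
10 → 1² + 0² = 1  — reached 1.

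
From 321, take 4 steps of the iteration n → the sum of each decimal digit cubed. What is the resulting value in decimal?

321 → 3³ + 2³ + 1³ = 27 + 8 + 1 = 36
36 → 3³ + 6³ = 27 + 216 = 243
243 → 2³ + 4³ + 3³ = 8 + 64 + 27 = 99
99 → 9³ + 9³ = 729 + 729 = 1458

1458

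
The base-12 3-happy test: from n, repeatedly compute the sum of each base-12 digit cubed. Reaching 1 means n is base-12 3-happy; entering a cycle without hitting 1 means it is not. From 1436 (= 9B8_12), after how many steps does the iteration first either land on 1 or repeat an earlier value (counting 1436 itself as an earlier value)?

13

1436 = (9,11,8)_12 → 2572
2572 = (1,5,10,4)_12 → 1190
1190 = (8,3,2)_12 → 547
547 = (3,9,7)_12 → 1099
1099 = (7,7,7)_12 → 1029
1029 = (7,1,9)_12 → 1073
1073 = (7,5,5)_12 → 593
593 = (4,1,5)_12 → 190
190 = (1,3,10)_12 → 1028
1028 = (7,1,8)_12 → 856
856 = (5,11,4)_12 → 1520
1520 = (10,6,8)_12 → 1728
1728 = (1,0,0,0)_12 → 1  — reached 1.
That took 13 steps.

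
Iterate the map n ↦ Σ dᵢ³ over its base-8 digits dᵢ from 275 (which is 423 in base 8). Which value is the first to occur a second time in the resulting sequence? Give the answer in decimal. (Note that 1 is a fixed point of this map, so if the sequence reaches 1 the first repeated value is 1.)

275 = (4,2,3)_8 → 4³ + 2³ + 3³ = 64 + 8 + 27 = 99
99 = (1,4,3)_8 → 1³ + 4³ + 3³ = 1 + 64 + 27 = 92
92 = (1,3,4)_8 → 1³ + 3³ + 4³ = 1 + 27 + 64 = 92  — 92 already appeared earlier.

92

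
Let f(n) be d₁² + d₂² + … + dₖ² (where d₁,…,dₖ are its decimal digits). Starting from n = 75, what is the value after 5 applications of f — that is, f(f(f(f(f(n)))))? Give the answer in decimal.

75 → 7² + 5² = 74
74 → 7² + 4² = 65
65 → 6² + 5² = 61
61 → 6² + 1² = 37
37 → 3² + 7² = 58

58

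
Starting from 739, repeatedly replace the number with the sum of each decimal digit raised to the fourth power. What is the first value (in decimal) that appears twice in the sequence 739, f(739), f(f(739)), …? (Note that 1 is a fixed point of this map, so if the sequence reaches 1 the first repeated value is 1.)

8208

739 → 9043
9043 → 6898
6898 → 16049
16049 → 8114
8114 → 4354
4354 → 1218
1218 → 4114
4114 → 514
514 → 882
882 → 8208
8208 → 8208  — 8208 already appeared earlier.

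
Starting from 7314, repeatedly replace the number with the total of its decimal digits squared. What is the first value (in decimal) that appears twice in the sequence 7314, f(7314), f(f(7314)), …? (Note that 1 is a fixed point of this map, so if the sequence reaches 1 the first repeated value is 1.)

7314 → 7² + 3² + 1² + 4² = 49 + 9 + 1 + 16 = 75
75 → 7² + 5² = 49 + 25 = 74
74 → 7² + 4² = 49 + 16 = 65
65 → 6² + 5² = 36 + 25 = 61
61 → 6² + 1² = 36 + 1 = 37
37 → 3² + 7² = 9 + 49 = 58
58 → 5² + 8² = 25 + 64 = 89
89 → 8² + 9² = 64 + 81 = 145
145 → 1² + 4² + 5² = 1 + 16 + 25 = 42
42 → 4² + 2² = 16 + 4 = 20
20 → 2² + 0² = 4 + 0 = 4
4 → 4² = 16
16 → 1² + 6² = 1 + 36 = 37  — 37 already appeared earlier.

37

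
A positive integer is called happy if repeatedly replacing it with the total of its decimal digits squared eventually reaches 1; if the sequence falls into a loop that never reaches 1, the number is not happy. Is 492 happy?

not happy

492 → 4² + 9² + 2² = 101
101 → 1² + 0² + 1² = 2
2 → 2² = 4
4 → 4² = 16
16 → 1² + 6² = 37
37 → 3² + 7² = 58
58 → 5² + 8² = 89
89 → 8² + 9² = 145
145 → 1² + 4² + 5² = 42
42 → 4² + 2² = 20
20 → 2² + 0² = 4  — 4 already seen; the sequence cycles without reaching 1.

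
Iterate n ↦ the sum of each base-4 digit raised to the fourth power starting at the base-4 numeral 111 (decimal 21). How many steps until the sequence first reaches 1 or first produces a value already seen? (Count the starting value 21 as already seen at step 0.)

3

21 = (1,1,1)_4 → 1⁴ + 1⁴ + 1⁴ = 3
3 = (3)_4 → 3⁴ = 81
81 = (1,1,0,1)_4 → 1⁴ + 1⁴ + 0⁴ + 1⁴ = 3  — 3 repeats.
That took 3 steps.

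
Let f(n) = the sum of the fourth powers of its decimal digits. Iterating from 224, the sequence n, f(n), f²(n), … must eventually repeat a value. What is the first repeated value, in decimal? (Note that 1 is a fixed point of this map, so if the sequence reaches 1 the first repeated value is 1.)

224 → 288
288 → 8208
8208 → 8208  — 8208 already appeared earlier.

8208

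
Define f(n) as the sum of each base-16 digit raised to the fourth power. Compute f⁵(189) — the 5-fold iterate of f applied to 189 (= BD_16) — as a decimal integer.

2

189 = (11,13)_16 → 11⁴ + 13⁴ = 14641 + 28561 = 43202
43202 = (10,8,12,2)_16 → 10⁴ + 8⁴ + 12⁴ + 2⁴ = 10000 + 4096 + 20736 + 16 = 34848
34848 = (8,8,2,0)_16 → 8⁴ + 8⁴ + 2⁴ + 0⁴ = 4096 + 4096 + 16 + 0 = 8208
8208 = (2,0,1,0)_16 → 2⁴ + 0⁴ + 1⁴ + 0⁴ = 16 + 0 + 1 + 0 = 17
17 = (1,1)_16 → 1⁴ + 1⁴ = 1 + 1 = 2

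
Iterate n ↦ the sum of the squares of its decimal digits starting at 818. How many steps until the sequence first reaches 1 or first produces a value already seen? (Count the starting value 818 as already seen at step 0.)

818 → 8² + 1² + 8² = 64 + 1 + 64 = 129
129 → 1² + 2² + 9² = 1 + 4 + 81 = 86
86 → 8² + 6² = 64 + 36 = 100
100 → 1² + 0² + 0² = 1 + 0 + 0 = 1  — reached 1.
That took 4 steps.

4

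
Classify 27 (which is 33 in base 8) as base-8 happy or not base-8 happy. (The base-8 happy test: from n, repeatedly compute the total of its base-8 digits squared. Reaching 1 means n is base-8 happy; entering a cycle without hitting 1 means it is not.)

base-8 happy

27 = (3,3)_8 → 3² + 3² = 9 + 9 = 18
18 = (2,2)_8 → 2² + 2² = 4 + 4 = 8
8 = (1,0)_8 → 1² + 0² = 1 + 0 = 1  — reached 1.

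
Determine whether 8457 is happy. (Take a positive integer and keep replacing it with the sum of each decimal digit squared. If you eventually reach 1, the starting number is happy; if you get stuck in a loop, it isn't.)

not happy

8457 → 8² + 4² + 5² + 7² = 154
154 → 1² + 5² + 4² = 42
42 → 4² + 2² = 20
20 → 2² + 0² = 4
4 → 4² = 16
16 → 1² + 6² = 37
37 → 3² + 7² = 58
58 → 5² + 8² = 89
89 → 8² + 9² = 145
145 → 1² + 4² + 5² = 42  — 42 already seen; the sequence cycles without reaching 1.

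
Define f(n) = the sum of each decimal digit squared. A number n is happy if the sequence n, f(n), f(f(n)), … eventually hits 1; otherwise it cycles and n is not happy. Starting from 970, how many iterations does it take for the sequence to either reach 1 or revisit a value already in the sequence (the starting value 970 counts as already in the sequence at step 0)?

3

970 → 9² + 7² + 0² = 81 + 49 + 0 = 130
130 → 1² + 3² + 0² = 1 + 9 + 0 = 10
10 → 1² + 0² = 1 + 0 = 1  — reached 1.
That took 3 steps.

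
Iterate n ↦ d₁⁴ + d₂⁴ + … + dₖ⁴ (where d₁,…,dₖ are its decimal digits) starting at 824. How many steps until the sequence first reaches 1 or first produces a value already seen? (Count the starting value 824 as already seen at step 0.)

12

824 → 8⁴ + 2⁴ + 4⁴ = 4096 + 16 + 256 = 4368
4368 → 4⁴ + 3⁴ + 6⁴ + 8⁴ = 256 + 81 + 1296 + 4096 = 5729
5729 → 5⁴ + 7⁴ + 2⁴ + 9⁴ = 625 + 2401 + 16 + 6561 = 9603
9603 → 9⁴ + 6⁴ + 0⁴ + 3⁴ = 6561 + 1296 + 0 + 81 = 7938
7938 → 7⁴ + 9⁴ + 3⁴ + 8⁴ = 2401 + 6561 + 81 + 4096 = 13139
13139 → 1⁴ + 3⁴ + 1⁴ + 3⁴ + 9⁴ = 1 + 81 + 1 + 81 + 6561 = 6725
6725 → 6⁴ + 7⁴ + 2⁴ + 5⁴ = 1296 + 2401 + 16 + 625 = 4338
4338 → 4⁴ + 3⁴ + 3⁴ + 8⁴ = 256 + 81 + 81 + 4096 = 4514
4514 → 4⁴ + 5⁴ + 1⁴ + 4⁴ = 256 + 625 + 1 + 256 = 1138
1138 → 1⁴ + 1⁴ + 3⁴ + 8⁴ = 1 + 1 + 81 + 4096 = 4179
4179 → 4⁴ + 1⁴ + 7⁴ + 9⁴ = 256 + 1 + 2401 + 6561 = 9219
9219 → 9⁴ + 2⁴ + 1⁴ + 9⁴ = 6561 + 16 + 1 + 6561 = 13139  — 13139 repeats.
That took 12 steps.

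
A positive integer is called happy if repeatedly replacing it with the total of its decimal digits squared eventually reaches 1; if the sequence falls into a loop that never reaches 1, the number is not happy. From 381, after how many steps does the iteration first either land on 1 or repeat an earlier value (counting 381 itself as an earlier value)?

12

381 → 3² + 8² + 1² = 9 + 64 + 1 = 74
74 → 7² + 4² = 49 + 16 = 65
65 → 6² + 5² = 36 + 25 = 61
61 → 6² + 1² = 36 + 1 = 37
37 → 3² + 7² = 9 + 49 = 58
58 → 5² + 8² = 25 + 64 = 89
89 → 8² + 9² = 64 + 81 = 145
145 → 1² + 4² + 5² = 1 + 16 + 25 = 42
42 → 4² + 2² = 16 + 4 = 20
20 → 2² + 0² = 4 + 0 = 4
4 → 4² = 16
16 → 1² + 6² = 1 + 36 = 37  — 37 repeats.
That took 12 steps.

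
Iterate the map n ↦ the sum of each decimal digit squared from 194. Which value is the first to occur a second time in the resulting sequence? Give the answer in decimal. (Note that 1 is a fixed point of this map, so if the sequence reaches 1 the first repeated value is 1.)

145

194 → 1² + 9² + 4² = 1 + 81 + 16 = 98
98 → 9² + 8² = 81 + 64 = 145
145 → 1² + 4² + 5² = 1 + 16 + 25 = 42
42 → 4² + 2² = 16 + 4 = 20
20 → 2² + 0² = 4 + 0 = 4
4 → 4² = 16
16 → 1² + 6² = 1 + 36 = 37
37 → 3² + 7² = 9 + 49 = 58
58 → 5² + 8² = 25 + 64 = 89
89 → 8² + 9² = 64 + 81 = 145  — 145 already appeared earlier.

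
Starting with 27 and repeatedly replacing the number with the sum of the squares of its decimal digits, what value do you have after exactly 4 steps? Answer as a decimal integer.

29

27 → 2² + 7² = 53
53 → 5² + 3² = 34
34 → 3² + 4² = 25
25 → 2² + 5² = 29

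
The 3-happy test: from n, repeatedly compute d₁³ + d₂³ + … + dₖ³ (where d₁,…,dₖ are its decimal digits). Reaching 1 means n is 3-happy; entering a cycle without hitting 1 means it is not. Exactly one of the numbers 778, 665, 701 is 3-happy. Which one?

778

778: 778 → 1198 → 1243 → 100 → 1  — reaches 1 (3-happy)
665: 665 → 557 → 593 → 881 → 1025 → 134 → 92 → 737 → 713 → 371 → 371  — repeats 371 (not 3-happy)
701: 701 → 344 → 155 → 251 → 134 → 92 → 737 → 713 → 371 → 371  — repeats 371 (not 3-happy)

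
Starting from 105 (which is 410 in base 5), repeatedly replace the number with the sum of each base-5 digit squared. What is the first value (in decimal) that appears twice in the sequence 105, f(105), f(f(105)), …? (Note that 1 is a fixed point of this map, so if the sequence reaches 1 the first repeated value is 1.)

105 = (4,1,0)_5 → 4² + 1² + 0² = 17
17 = (3,2)_5 → 3² + 2² = 13
13 = (2,3)_5 → 2² + 3² = 13  — 13 already appeared earlier.

13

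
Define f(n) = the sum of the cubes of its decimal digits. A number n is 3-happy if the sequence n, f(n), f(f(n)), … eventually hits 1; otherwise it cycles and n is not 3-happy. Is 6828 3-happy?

not 3-happy

6828 → 6³ + 8³ + 2³ + 8³ = 1248
1248 → 1³ + 2³ + 4³ + 8³ = 585
585 → 5³ + 8³ + 5³ = 762
762 → 7³ + 6³ + 2³ = 567
567 → 5³ + 6³ + 7³ = 684
684 → 6³ + 8³ + 4³ = 792
792 → 7³ + 9³ + 2³ = 1080
1080 → 1³ + 0³ + 8³ + 0³ = 513
513 → 5³ + 1³ + 3³ = 153
153 → 1³ + 5³ + 3³ = 153  — 153 already seen; the sequence cycles without reaching 1.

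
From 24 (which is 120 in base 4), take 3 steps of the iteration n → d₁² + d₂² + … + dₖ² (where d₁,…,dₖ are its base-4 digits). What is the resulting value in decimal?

4

24 = (1,2,0)_4 → 1² + 2² + 0² = 1 + 4 + 0 = 5
5 = (1,1)_4 → 1² + 1² = 1 + 1 = 2
2 = (2)_4 → 2² = 4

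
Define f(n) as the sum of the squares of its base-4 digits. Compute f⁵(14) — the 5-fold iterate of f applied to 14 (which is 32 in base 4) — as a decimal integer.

14 = (3,2)_4 → 3² + 2² = 9 + 4 = 13
13 = (3,1)_4 → 3² + 1² = 9 + 1 = 10
10 = (2,2)_4 → 2² + 2² = 4 + 4 = 8
8 = (2,0)_4 → 2² + 0² = 4 + 0 = 4
4 = (1,0)_4 → 1² + 0² = 1 + 0 = 1

1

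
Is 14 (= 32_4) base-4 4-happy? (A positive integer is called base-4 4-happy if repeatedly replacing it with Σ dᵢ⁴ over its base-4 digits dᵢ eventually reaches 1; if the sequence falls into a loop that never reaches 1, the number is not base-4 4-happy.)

14 = (3,2)_4 → 3⁴ + 2⁴ = 97
97 = (1,2,0,1)_4 → 1⁴ + 2⁴ + 0⁴ + 1⁴ = 18
18 = (1,0,2)_4 → 1⁴ + 0⁴ + 2⁴ = 17
17 = (1,0,1)_4 → 1⁴ + 0⁴ + 1⁴ = 2
2 = (2)_4 → 2⁴ = 16
16 = (1,0,0)_4 → 1⁴ + 0⁴ + 0⁴ = 1  — reached 1.

base-4 4-happy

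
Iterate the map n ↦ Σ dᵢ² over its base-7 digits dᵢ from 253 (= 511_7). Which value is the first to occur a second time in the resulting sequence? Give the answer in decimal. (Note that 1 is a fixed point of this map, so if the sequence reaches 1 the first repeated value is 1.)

45

253 = (5,1,1)_7 → 5² + 1² + 1² = 27
27 = (3,6)_7 → 3² + 6² = 45
45 = (6,3)_7 → 6² + 3² = 45  — 45 already appeared earlier.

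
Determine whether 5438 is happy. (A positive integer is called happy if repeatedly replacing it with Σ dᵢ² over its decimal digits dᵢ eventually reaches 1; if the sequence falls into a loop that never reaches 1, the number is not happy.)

5438 → 5² + 4² + 3² + 8² = 25 + 16 + 9 + 64 = 114
114 → 1² + 1² + 4² = 1 + 1 + 16 = 18
18 → 1² + 8² = 1 + 64 = 65
65 → 6² + 5² = 36 + 25 = 61
61 → 6² + 1² = 36 + 1 = 37
37 → 3² + 7² = 9 + 49 = 58
58 → 5² + 8² = 25 + 64 = 89
89 → 8² + 9² = 64 + 81 = 145
145 → 1² + 4² + 5² = 1 + 16 + 25 = 42
42 → 4² + 2² = 16 + 4 = 20
20 → 2² + 0² = 4 + 0 = 4
4 → 4² = 16
16 → 1² + 6² = 1 + 36 = 37  — 37 already seen; the sequence cycles without reaching 1.

not happy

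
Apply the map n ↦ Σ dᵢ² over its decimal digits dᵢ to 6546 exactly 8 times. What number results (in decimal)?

89

6546 → 6² + 5² + 4² + 6² = 113
113 → 1² + 1² + 3² = 11
11 → 1² + 1² = 2
2 → 2² = 4
4 → 4² = 16
16 → 1² + 6² = 37
37 → 3² + 7² = 58
58 → 5² + 8² = 89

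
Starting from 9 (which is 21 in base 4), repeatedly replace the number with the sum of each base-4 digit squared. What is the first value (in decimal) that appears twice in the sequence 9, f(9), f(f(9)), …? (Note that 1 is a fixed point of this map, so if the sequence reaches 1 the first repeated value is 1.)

1

9 = (2,1)_4 → 5
5 = (1,1)_4 → 2
2 = (2)_4 → 4
4 = (1,0)_4 → 1  — reached the fixed point 1.
1 → 1, so 1 is the first repeated value.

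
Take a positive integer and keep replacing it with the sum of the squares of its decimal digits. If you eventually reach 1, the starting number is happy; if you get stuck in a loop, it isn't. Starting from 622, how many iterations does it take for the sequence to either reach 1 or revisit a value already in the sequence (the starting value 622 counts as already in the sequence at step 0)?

622 → 44
44 → 32
32 → 13
13 → 10
10 → 1  — reached 1.
That took 5 steps.

5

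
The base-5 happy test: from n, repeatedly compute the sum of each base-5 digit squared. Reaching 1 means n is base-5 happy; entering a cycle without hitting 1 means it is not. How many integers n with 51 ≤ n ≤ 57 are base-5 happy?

2

51: 51 → 5 → 1  (reaches 1)
52: 52 → 8 → 10 → 4 → 16 → 10  (repeats 10)
53: 53 → 13 → 13  (repeats 13)
54: 54 → 20 → 16 → 10 → 4 → 16  (repeats 16)
55: 55 → 5 → 1  (reaches 1)
56: 56 → 6 → 2 → 4 → 16 → 10 → 4  (repeats 4)
57: 57 → 9 → 17 → 13 → 13  (repeats 13)
base-5 happy: 51, 55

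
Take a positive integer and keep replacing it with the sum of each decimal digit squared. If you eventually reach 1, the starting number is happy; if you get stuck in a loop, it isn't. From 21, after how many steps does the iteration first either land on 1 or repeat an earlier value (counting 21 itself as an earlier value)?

21 → 2² + 1² = 5
5 → 5² = 25
25 → 2² + 5² = 29
29 → 2² + 9² = 85
85 → 8² + 5² = 89
89 → 8² + 9² = 145
145 → 1² + 4² + 5² = 42
42 → 4² + 2² = 20
20 → 2² + 0² = 4
4 → 4² = 16
16 → 1² + 6² = 37
37 → 3² + 7² = 58
58 → 5² + 8² = 89  — 89 repeats.
That took 13 steps.

13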